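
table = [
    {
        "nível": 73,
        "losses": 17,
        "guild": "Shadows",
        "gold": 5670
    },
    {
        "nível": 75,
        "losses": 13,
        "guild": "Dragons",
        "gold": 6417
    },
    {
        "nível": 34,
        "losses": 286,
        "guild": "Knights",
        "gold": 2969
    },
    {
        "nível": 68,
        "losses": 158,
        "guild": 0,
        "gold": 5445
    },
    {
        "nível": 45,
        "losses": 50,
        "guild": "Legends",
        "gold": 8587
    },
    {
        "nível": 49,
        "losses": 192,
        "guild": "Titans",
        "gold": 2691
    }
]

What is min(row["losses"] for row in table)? 13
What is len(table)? 6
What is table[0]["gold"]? 5670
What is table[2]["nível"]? 34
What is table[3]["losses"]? 158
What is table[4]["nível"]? 45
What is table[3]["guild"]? 0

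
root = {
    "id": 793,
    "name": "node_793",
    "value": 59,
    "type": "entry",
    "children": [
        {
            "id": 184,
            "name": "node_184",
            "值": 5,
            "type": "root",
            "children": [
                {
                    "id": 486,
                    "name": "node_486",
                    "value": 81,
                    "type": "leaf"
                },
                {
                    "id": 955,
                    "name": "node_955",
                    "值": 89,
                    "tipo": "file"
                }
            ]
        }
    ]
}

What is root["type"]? "entry"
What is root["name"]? "node_793"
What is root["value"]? 59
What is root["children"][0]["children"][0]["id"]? 486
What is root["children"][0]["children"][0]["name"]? "node_486"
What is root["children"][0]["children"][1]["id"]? 955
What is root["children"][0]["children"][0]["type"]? "leaf"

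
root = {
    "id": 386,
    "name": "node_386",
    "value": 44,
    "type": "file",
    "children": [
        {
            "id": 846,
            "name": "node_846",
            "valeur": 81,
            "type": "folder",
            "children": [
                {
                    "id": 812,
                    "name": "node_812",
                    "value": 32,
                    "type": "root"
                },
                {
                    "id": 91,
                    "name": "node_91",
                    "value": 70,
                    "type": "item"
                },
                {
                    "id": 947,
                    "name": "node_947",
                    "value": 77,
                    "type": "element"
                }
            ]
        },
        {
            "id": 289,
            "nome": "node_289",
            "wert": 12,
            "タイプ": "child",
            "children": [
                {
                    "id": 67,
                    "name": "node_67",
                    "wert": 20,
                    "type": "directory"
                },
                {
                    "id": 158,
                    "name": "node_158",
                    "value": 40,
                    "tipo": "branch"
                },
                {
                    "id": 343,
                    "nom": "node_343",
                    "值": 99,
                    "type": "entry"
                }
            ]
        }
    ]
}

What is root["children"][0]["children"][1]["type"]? "item"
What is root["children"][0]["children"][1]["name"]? "node_91"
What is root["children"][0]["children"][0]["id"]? 812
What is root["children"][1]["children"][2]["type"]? "entry"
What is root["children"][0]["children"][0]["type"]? "root"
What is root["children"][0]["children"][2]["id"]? 947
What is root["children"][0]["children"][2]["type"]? "element"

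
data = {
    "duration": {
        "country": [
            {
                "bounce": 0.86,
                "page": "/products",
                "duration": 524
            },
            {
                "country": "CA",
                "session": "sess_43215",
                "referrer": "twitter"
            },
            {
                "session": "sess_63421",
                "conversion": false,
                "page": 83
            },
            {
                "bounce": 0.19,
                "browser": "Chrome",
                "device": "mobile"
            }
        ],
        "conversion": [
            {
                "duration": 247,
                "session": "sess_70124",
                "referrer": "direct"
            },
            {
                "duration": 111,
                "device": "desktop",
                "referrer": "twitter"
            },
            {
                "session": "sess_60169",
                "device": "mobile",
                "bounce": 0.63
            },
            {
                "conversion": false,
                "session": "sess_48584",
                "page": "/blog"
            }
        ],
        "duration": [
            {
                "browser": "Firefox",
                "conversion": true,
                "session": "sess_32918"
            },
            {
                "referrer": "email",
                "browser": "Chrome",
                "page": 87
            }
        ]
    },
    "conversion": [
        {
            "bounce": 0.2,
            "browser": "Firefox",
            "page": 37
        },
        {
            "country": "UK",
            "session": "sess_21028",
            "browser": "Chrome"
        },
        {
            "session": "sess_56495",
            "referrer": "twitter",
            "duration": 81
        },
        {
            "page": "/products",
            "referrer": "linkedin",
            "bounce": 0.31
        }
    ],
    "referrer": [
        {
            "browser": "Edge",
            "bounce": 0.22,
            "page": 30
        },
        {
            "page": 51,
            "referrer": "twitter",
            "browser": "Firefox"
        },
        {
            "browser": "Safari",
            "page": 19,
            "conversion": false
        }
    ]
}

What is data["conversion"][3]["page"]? "/products"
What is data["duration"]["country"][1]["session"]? "sess_43215"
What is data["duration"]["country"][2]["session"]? "sess_63421"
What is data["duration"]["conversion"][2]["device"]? "mobile"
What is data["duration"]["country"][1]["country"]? "CA"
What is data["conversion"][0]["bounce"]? 0.2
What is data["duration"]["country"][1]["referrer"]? "twitter"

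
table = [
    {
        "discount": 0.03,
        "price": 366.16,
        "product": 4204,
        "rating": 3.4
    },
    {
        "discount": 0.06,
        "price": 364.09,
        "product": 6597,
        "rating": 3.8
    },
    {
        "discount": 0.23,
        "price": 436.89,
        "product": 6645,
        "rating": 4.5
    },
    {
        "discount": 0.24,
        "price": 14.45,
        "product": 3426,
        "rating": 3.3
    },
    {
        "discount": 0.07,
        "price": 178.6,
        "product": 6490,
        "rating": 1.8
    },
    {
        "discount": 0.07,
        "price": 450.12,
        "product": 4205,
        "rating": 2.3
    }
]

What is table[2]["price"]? 436.89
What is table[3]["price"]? 14.45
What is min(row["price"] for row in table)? 14.45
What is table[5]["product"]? 4205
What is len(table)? 6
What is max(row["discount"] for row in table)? 0.24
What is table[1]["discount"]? 0.06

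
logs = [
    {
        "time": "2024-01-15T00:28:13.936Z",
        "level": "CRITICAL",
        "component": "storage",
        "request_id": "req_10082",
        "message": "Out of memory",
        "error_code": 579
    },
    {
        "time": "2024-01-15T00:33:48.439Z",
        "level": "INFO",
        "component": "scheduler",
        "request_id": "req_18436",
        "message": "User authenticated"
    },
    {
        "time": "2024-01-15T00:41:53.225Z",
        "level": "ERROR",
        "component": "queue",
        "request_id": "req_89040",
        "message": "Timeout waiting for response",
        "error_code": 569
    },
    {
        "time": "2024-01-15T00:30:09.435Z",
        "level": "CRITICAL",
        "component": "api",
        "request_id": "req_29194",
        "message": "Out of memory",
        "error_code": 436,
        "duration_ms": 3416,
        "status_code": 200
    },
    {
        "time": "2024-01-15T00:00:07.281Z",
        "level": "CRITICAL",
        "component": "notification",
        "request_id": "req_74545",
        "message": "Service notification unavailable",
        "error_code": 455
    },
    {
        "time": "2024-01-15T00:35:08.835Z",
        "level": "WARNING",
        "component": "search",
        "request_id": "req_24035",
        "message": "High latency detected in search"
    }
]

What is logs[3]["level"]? "CRITICAL"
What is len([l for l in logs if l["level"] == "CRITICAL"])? 3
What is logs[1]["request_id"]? "req_18436"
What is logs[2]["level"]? "ERROR"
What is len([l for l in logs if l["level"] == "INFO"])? 1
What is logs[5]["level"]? "WARNING"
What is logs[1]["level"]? "INFO"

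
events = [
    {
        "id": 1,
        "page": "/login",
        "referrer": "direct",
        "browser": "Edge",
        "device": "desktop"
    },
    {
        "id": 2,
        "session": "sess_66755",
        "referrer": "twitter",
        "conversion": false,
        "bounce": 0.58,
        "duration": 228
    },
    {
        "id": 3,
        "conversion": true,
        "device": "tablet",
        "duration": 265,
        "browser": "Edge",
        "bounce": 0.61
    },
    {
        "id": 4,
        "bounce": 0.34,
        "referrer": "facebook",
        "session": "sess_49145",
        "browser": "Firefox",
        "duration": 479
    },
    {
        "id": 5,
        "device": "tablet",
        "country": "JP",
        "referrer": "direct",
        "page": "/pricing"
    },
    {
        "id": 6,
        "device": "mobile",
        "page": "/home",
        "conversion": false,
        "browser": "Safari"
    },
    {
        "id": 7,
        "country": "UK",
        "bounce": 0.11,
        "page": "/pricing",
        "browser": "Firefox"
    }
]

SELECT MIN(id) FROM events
1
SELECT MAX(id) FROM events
7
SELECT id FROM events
[1, 2, 3, 4, 5, 6, 7]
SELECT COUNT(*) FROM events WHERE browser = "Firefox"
2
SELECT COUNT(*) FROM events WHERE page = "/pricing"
2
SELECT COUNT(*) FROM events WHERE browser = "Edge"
2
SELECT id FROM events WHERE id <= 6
[1, 2, 3, 4, 5, 6]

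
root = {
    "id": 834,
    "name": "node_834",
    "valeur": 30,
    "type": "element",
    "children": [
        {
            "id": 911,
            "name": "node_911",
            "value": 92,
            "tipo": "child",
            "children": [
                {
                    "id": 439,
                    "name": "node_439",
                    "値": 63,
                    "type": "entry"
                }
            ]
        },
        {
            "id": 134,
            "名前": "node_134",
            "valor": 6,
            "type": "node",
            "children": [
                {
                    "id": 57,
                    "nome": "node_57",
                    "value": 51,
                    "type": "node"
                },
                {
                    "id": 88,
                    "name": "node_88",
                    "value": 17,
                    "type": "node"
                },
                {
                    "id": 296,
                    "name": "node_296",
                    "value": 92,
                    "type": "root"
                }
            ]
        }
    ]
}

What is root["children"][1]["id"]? 134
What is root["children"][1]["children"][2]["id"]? 296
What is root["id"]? 834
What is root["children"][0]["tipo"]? "child"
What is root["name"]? "node_834"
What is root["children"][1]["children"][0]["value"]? 51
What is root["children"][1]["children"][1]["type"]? "node"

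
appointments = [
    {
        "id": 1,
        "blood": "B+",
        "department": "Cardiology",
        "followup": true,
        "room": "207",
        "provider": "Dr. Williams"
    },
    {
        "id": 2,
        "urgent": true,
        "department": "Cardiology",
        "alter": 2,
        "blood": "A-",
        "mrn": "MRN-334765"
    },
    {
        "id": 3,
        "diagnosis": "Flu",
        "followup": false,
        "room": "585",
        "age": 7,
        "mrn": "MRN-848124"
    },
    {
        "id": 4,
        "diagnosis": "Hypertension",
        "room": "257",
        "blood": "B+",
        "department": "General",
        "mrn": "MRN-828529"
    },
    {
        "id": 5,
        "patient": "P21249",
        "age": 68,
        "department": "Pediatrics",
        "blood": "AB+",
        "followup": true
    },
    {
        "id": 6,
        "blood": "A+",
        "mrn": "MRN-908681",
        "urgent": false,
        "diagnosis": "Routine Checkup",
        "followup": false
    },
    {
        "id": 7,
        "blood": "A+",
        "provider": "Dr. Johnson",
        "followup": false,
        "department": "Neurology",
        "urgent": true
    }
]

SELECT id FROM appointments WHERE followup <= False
[3, 6, 7]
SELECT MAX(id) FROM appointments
7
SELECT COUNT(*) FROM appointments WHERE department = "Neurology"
1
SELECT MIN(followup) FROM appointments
False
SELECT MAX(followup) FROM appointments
True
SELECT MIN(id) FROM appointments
1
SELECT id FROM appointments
[1, 2, 3, 4, 5, 6, 7]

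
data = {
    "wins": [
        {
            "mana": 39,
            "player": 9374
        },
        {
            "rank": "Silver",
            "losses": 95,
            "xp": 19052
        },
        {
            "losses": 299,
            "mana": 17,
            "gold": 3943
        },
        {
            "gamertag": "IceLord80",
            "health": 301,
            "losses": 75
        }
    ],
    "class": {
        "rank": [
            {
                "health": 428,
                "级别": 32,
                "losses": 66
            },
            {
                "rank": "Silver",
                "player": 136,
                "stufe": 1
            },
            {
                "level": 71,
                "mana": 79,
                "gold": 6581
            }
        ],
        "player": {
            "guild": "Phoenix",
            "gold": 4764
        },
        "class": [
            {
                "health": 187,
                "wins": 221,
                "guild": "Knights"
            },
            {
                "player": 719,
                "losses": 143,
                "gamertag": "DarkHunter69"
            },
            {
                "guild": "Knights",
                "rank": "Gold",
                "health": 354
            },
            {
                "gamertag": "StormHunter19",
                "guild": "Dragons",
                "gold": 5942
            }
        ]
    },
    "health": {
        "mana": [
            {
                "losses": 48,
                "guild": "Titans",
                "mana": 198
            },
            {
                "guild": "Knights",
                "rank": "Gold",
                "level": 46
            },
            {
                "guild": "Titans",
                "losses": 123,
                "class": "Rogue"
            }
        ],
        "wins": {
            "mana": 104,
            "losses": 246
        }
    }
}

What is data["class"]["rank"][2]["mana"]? 79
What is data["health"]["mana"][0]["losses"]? 48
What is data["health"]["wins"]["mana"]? 104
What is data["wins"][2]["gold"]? 3943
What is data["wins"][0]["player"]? 9374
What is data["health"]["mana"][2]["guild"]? "Titans"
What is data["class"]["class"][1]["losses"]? 143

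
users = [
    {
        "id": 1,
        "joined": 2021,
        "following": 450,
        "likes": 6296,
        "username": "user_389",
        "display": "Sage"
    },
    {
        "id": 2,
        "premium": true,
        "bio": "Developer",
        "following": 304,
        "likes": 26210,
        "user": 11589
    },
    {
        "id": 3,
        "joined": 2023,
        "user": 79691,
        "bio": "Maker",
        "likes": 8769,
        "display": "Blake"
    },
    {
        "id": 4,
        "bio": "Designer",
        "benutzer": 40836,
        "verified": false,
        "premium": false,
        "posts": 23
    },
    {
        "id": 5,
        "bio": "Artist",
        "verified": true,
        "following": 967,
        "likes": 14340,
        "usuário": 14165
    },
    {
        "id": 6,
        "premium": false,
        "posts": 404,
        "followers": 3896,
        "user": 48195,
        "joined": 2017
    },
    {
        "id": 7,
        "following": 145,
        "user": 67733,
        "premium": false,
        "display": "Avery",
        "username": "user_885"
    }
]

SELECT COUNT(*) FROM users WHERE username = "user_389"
1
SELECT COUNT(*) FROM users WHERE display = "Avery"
1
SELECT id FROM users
[1, 2, 3, 4, 5, 6, 7]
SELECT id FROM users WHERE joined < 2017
[]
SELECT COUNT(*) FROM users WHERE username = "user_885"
1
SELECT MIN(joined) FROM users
2017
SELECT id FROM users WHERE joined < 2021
[6]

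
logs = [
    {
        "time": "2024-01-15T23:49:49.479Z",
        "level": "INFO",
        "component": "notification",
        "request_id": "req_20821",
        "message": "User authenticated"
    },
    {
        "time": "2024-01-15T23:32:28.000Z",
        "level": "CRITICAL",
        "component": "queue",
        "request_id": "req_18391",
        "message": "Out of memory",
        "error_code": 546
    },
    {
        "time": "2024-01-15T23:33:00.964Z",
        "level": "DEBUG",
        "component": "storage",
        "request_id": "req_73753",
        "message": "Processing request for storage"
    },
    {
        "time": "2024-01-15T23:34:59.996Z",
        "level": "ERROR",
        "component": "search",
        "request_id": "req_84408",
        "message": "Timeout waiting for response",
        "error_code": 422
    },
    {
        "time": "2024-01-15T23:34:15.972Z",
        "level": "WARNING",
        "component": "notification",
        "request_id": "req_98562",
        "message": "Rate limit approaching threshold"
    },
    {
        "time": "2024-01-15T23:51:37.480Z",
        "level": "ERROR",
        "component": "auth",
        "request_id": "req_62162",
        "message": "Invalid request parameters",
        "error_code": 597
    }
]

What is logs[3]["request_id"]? "req_84408"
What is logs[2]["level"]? "DEBUG"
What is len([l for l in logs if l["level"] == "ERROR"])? 2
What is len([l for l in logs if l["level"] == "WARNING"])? 1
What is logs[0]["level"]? "INFO"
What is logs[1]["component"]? "queue"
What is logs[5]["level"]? "ERROR"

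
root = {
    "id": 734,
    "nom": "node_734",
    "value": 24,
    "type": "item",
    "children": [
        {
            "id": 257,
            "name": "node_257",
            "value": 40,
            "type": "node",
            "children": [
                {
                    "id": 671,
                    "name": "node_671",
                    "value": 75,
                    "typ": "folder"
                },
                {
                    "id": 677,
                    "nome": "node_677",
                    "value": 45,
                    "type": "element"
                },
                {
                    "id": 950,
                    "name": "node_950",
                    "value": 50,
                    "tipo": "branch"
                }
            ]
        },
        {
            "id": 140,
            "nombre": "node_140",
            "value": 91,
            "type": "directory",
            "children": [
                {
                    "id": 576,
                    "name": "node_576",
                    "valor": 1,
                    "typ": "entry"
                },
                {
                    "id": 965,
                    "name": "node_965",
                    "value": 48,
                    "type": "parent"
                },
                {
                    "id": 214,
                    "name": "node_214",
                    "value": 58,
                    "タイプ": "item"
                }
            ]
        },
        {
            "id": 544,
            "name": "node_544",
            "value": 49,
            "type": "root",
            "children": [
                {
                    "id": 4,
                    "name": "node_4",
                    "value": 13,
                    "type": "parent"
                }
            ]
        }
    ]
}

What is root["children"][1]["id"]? 140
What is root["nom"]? "node_734"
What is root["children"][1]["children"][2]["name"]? "node_214"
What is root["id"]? 734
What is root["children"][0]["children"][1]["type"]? "element"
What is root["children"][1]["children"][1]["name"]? "node_965"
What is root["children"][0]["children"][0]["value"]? 75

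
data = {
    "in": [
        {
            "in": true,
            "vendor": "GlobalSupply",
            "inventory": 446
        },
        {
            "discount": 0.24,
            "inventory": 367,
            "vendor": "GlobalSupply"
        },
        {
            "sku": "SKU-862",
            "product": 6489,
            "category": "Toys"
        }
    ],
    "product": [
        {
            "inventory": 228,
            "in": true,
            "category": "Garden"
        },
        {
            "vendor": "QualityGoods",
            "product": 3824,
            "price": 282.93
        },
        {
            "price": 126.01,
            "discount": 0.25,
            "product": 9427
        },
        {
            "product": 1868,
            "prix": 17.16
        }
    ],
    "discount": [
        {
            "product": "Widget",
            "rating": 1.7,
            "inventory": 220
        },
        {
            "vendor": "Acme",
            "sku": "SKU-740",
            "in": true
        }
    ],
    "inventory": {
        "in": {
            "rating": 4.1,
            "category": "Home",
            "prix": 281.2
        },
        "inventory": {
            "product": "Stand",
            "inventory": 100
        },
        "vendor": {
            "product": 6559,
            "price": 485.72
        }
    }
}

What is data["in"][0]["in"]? True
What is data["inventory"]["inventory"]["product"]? "Stand"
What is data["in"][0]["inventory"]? 446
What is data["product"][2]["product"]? 9427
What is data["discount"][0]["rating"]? 1.7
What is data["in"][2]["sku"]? "SKU-862"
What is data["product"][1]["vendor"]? "QualityGoods"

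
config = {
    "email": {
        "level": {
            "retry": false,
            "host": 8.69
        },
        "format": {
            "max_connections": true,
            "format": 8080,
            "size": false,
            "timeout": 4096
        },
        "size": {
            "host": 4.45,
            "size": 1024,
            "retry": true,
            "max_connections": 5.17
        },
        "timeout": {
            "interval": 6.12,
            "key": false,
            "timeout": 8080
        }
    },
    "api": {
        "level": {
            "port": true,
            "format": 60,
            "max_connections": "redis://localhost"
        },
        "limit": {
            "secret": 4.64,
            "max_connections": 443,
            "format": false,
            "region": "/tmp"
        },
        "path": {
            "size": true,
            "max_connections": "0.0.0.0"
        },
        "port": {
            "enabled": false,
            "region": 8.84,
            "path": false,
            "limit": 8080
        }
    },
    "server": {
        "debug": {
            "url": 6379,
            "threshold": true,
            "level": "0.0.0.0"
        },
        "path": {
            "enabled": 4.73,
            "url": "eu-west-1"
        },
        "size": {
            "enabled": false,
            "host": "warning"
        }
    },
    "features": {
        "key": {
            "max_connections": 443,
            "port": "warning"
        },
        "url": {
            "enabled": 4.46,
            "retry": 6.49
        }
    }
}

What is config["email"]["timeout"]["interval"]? 6.12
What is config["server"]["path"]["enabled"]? 4.73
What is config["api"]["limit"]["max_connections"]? 443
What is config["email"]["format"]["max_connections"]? True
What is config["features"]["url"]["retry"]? 6.49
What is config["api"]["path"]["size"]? True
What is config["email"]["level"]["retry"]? False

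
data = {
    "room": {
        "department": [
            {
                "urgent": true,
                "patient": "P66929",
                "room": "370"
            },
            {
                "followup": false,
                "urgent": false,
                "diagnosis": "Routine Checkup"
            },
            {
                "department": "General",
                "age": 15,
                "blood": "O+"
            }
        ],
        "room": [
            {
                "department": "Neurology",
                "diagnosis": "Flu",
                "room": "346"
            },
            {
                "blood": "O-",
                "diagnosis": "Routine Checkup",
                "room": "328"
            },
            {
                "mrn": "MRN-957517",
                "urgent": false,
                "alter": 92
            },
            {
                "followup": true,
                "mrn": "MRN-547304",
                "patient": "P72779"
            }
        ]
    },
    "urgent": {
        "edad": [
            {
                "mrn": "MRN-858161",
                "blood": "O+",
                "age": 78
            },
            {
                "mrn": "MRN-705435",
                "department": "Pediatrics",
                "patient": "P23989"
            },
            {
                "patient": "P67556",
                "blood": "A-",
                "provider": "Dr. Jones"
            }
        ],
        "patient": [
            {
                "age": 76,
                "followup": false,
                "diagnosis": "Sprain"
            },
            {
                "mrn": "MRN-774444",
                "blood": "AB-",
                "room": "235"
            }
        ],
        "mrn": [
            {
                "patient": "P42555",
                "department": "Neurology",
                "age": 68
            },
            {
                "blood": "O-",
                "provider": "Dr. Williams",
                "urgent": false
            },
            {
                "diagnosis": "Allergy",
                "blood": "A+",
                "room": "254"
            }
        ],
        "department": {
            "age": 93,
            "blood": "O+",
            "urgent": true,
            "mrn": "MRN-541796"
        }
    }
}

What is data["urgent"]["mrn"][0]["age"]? 68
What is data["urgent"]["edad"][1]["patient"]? "P23989"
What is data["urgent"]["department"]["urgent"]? True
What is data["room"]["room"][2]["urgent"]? False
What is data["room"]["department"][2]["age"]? 15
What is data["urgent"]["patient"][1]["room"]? "235"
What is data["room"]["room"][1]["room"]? "328"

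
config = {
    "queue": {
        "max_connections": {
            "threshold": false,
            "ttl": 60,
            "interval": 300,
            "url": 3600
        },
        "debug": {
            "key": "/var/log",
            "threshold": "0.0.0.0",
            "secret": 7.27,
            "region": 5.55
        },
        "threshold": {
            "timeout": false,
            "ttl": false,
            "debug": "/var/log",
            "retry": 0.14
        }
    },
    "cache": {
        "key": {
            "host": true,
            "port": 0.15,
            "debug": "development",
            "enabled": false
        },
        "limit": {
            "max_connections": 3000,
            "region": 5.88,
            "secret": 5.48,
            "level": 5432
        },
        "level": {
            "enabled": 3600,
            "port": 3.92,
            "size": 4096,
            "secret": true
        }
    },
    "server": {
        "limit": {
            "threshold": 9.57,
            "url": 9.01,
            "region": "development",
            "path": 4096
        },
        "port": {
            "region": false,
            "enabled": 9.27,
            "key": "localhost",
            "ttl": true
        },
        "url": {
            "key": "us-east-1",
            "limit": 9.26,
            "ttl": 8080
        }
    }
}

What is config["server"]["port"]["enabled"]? 9.27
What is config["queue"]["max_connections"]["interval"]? 300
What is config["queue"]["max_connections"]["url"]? 3600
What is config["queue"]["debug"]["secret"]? 7.27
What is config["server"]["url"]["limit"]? 9.26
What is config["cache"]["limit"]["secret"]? 5.48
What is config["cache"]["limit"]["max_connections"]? 3000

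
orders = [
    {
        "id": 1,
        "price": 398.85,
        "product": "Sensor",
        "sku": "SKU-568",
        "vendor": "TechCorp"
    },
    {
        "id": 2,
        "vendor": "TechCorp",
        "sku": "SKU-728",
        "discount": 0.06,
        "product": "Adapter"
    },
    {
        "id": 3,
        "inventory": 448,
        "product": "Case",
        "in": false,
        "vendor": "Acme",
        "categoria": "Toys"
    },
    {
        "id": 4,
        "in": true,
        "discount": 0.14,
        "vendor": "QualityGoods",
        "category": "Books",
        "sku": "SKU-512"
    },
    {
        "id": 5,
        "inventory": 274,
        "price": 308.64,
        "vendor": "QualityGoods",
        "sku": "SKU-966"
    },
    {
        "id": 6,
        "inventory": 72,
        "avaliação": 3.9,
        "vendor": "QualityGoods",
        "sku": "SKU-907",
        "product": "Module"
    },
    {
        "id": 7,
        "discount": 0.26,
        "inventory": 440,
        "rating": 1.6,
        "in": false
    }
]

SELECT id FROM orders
[1, 2, 3, 4, 5, 6, 7]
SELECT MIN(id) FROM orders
1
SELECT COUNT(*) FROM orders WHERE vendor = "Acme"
1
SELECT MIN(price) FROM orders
308.64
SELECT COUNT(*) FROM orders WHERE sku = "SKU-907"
1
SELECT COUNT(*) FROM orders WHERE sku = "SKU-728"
1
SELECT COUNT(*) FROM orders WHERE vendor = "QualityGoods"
3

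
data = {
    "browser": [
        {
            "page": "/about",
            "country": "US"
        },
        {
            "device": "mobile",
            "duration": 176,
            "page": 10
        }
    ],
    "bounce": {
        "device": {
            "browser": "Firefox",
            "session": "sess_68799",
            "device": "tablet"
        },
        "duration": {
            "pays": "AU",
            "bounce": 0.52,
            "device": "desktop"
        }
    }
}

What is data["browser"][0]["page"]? "/about"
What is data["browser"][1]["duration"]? 176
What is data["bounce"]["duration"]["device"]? "desktop"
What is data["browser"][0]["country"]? "US"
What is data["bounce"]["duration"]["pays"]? "AU"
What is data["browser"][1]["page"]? 10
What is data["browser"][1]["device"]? "mobile"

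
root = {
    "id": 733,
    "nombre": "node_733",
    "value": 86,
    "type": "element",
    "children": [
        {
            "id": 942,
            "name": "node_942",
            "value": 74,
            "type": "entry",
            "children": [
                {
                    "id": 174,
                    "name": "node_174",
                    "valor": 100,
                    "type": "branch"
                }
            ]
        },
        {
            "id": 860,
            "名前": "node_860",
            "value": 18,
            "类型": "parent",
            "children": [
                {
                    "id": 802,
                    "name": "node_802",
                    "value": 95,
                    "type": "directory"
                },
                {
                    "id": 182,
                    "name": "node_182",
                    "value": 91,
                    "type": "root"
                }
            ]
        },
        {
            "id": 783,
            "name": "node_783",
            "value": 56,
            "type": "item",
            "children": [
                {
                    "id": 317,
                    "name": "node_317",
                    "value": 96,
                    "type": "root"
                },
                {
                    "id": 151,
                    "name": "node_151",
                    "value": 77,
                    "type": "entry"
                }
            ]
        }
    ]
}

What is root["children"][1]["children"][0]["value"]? 95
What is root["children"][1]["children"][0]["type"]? "directory"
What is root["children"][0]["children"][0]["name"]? "node_174"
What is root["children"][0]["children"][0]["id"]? 174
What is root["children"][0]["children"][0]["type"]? "branch"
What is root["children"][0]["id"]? 942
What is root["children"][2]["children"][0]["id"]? 317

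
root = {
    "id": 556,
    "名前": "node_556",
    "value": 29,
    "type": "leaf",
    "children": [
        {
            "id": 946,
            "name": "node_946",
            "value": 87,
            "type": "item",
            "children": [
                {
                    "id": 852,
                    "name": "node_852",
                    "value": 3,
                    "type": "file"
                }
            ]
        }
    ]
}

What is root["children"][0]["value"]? 87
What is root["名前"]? "node_556"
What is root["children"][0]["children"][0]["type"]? "file"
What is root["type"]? "leaf"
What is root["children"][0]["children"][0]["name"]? "node_852"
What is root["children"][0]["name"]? "node_946"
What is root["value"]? 29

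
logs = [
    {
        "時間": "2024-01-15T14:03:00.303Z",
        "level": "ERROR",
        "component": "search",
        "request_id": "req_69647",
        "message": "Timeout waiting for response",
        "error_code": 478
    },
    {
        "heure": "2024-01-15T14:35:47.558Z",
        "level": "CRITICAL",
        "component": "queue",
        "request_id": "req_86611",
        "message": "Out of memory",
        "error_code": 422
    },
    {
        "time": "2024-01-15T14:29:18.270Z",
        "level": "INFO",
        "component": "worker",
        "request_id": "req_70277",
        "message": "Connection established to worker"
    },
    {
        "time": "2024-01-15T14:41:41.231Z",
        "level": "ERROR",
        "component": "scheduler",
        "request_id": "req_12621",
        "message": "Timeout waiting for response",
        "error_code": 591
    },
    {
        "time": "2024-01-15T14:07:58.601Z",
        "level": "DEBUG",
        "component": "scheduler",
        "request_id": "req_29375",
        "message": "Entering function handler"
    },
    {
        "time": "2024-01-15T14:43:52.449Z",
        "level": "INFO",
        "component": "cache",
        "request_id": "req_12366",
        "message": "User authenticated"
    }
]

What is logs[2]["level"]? "INFO"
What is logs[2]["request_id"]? "req_70277"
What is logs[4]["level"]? "DEBUG"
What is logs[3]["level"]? "ERROR"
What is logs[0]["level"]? "ERROR"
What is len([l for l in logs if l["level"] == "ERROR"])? 2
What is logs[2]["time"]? "2024-01-15T14:29:18.270Z"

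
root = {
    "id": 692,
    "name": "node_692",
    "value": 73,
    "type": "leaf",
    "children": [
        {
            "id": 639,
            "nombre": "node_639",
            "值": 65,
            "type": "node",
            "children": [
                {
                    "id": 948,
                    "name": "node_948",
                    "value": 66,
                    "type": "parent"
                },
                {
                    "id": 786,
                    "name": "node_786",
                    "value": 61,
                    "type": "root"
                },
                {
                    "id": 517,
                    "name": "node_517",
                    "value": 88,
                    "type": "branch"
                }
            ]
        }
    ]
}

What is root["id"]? 692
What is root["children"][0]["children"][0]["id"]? 948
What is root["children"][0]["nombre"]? "node_639"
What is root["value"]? 73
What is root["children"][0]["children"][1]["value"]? 61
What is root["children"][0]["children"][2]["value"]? 88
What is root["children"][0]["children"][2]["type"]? "branch"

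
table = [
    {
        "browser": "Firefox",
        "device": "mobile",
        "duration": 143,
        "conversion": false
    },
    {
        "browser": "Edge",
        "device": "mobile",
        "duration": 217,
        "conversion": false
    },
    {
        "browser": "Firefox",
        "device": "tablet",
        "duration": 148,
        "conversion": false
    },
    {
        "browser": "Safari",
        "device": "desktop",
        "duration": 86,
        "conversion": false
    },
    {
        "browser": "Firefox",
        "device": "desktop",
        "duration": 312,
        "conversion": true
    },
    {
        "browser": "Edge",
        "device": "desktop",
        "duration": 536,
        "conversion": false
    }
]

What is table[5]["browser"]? "Edge"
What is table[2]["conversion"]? False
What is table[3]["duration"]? 86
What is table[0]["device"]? "mobile"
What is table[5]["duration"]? 536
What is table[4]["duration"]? 312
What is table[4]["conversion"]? True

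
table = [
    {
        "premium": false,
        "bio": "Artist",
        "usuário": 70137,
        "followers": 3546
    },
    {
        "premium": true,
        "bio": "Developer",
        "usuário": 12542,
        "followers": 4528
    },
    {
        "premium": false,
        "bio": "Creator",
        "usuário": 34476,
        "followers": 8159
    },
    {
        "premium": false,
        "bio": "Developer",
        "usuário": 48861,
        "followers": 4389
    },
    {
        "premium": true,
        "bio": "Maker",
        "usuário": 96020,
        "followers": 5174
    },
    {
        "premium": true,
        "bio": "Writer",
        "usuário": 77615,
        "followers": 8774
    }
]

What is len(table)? 6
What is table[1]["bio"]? "Developer"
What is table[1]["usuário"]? 12542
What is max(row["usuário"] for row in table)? 96020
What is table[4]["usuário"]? 96020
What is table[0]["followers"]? 3546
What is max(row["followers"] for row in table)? 8774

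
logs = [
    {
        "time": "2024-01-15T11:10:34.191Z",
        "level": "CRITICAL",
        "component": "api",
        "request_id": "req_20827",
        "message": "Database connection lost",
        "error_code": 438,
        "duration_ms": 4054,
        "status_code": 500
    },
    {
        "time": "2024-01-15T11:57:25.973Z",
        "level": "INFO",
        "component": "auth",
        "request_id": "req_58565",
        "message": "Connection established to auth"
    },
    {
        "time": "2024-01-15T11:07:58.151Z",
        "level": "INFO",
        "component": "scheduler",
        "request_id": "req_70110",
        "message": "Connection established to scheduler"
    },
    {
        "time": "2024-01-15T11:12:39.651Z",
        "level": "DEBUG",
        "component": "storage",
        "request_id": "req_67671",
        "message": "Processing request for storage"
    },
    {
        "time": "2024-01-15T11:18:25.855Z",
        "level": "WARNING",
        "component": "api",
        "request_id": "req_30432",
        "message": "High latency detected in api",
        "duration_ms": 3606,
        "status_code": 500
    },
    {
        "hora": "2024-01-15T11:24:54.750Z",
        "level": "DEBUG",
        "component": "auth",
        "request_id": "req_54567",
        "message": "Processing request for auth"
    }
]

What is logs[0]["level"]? "CRITICAL"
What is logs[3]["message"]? "Processing request for storage"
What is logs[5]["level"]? "DEBUG"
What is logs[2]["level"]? "INFO"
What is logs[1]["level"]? "INFO"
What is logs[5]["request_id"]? "req_54567"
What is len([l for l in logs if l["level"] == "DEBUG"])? 2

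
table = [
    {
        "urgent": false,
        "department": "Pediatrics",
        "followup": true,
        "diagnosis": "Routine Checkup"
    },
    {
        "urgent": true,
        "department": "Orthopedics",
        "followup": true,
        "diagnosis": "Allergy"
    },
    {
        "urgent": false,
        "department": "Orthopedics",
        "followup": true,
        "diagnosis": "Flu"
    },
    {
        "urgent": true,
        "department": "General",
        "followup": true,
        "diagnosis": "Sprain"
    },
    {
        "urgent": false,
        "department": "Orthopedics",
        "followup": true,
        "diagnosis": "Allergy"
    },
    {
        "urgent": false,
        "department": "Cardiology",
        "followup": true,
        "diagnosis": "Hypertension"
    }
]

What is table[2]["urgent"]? False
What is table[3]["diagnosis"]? "Sprain"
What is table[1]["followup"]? True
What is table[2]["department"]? "Orthopedics"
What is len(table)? 6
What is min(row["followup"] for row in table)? True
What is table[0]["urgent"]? False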